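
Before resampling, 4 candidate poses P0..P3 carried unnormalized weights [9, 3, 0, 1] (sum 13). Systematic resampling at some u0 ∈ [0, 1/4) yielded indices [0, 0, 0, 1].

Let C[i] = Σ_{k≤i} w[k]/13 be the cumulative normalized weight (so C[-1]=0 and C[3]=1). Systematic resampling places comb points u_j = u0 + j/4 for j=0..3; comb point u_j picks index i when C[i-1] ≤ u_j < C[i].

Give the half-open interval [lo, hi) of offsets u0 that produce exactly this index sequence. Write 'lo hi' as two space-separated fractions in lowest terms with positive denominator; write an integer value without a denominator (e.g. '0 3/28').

0 9/52

C = [9/13, 12/13, 12/13, 1]
j=0 picked index 0: u0 ∈ [0, 9/13)
j=1 picked index 0: u0 ∈ [-1/4, 23/52)
j=2 picked index 0: u0 ∈ [-1/2, 5/26)
j=3 picked index 1: u0 ∈ [-3/52, 9/52)
intersection: [0, 9/52)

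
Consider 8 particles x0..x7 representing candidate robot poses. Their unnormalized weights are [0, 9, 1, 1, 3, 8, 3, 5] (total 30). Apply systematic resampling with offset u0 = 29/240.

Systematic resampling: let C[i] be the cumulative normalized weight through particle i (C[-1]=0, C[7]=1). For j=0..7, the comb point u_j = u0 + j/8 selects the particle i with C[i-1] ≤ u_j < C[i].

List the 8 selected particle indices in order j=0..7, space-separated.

1 1 4 5 5 6 7 7

C = [0, 3/10, 1/3, 11/30, 7/15, 11/15, 5/6, 1]
j=0: u_0=29/240 ∈ [0, 3/10) → index 1
j=1: u_1=59/240 ∈ [0, 3/10) → index 1
j=2: u_2=89/240 ∈ [11/30, 7/15) → index 4
j=3: u_3=119/240 ∈ [7/15, 11/15) → index 5
j=4: u_4=149/240 ∈ [7/15, 11/15) → index 5
j=5: u_5=179/240 ∈ [11/15, 5/6) → index 6
j=6: u_6=209/240 ∈ [5/6, 1) → index 7
j=7: u_7=239/240 ∈ [5/6, 1) → index 7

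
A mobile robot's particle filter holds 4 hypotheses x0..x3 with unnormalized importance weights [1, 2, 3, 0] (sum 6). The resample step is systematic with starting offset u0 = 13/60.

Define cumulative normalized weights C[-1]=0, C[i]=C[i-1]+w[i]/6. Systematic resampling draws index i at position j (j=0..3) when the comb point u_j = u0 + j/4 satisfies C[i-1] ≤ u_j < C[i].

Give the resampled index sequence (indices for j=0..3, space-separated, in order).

1 1 2 2

C = [1/6, 1/2, 1, 1]
j=0: u_0=13/60 ∈ [1/6, 1/2) → index 1
j=1: u_1=7/15 ∈ [1/6, 1/2) → index 1
j=2: u_2=43/60 ∈ [1/2, 1) → index 2
j=3: u_3=29/30 ∈ [1/2, 1) → index 2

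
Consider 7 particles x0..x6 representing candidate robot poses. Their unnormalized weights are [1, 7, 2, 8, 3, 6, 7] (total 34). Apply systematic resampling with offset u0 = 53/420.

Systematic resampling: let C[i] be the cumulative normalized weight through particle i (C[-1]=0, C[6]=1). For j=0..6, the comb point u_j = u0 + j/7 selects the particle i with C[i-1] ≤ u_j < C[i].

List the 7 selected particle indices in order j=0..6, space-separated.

1 2 3 4 5 6 6

C = [1/34, 4/17, 5/17, 9/17, 21/34, 27/34, 1]
j=0: u_0=53/420 ∈ [1/34, 4/17) → index 1
j=1: u_1=113/420 ∈ [4/17, 5/17) → index 2
j=2: u_2=173/420 ∈ [5/17, 9/17) → index 3
j=3: u_3=233/420 ∈ [9/17, 21/34) → index 4
j=4: u_4=293/420 ∈ [21/34, 27/34) → index 5
j=5: u_5=353/420 ∈ [27/34, 1) → index 6
j=6: u_6=59/60 ∈ [27/34, 1) → index 6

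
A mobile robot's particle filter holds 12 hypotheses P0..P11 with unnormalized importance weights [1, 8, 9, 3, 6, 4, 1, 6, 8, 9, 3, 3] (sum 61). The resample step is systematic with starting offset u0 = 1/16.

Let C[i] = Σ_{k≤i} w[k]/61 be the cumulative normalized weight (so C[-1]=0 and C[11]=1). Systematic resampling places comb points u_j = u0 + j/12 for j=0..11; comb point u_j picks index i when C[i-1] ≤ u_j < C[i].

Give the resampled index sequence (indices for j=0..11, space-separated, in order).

1 1 2 3 4 5 7 8 8 9 9 11

C = [1/61, 9/61, 18/61, 21/61, 27/61, 31/61, 32/61, 38/61, 46/61, 55/61, 58/61, 1]
j=0: u_0=1/16 ∈ [1/61, 9/61) → index 1
j=1: u_1=7/48 ∈ [1/61, 9/61) → index 1
j=2: u_2=11/48 ∈ [9/61, 18/61) → index 2
j=3: u_3=5/16 ∈ [18/61, 21/61) → index 3
j=4: u_4=19/48 ∈ [21/61, 27/61) → index 4
j=5: u_5=23/48 ∈ [27/61, 31/61) → index 5
j=6: u_6=9/16 ∈ [32/61, 38/61) → index 7
j=7: u_7=31/48 ∈ [38/61, 46/61) → index 8
j=8: u_8=35/48 ∈ [38/61, 46/61) → index 8
j=9: u_9=13/16 ∈ [46/61, 55/61) → index 9
j=10: u_10=43/48 ∈ [46/61, 55/61) → index 9
j=11: u_11=47/48 ∈ [58/61, 1) → index 11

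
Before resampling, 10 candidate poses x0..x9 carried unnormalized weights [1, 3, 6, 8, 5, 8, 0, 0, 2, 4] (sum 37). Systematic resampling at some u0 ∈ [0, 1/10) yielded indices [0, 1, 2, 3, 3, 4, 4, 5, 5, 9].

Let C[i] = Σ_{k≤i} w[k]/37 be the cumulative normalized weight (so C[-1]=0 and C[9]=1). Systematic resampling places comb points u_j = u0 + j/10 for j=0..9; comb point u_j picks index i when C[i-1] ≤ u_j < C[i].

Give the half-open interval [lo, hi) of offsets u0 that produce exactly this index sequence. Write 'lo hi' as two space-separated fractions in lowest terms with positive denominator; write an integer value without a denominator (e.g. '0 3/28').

0 3/370

C = [1/37, 4/37, 10/37, 18/37, 23/37, 31/37, 31/37, 31/37, 33/37, 1]
j=0 picked index 0: u0 ∈ [0, 1/37)
j=1 picked index 1: u0 ∈ [-27/370, 3/370)
j=2 picked index 2: u0 ∈ [-17/185, 13/185)
j=3 picked index 3: u0 ∈ [-11/370, 69/370)
j=4 picked index 3: u0 ∈ [-24/185, 16/185)
j=5 picked index 4: u0 ∈ [-1/74, 9/74)
j=6 picked index 4: u0 ∈ [-21/185, 4/185)
j=7 picked index 5: u0 ∈ [-29/370, 51/370)
j=8 picked index 5: u0 ∈ [-33/185, 7/185)
j=9 picked index 9: u0 ∈ [-3/370, 1/10)
intersection: [0, 3/370)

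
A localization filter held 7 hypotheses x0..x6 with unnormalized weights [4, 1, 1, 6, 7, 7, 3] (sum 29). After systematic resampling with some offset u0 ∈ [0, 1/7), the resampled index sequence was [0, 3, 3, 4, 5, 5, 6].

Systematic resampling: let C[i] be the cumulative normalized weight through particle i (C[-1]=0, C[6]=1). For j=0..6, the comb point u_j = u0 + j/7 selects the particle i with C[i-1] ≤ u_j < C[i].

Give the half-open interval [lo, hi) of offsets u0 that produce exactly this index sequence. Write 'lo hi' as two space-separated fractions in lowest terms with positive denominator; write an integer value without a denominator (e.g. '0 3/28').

17/203 26/203

C = [4/29, 5/29, 6/29, 12/29, 19/29, 26/29, 1]
j=0 picked index 0: u0 ∈ [0, 4/29)
j=1 picked index 3: u0 ∈ [13/203, 55/203)
j=2 picked index 3: u0 ∈ [-16/203, 26/203)
j=3 picked index 4: u0 ∈ [-3/203, 46/203)
j=4 picked index 5: u0 ∈ [17/203, 66/203)
j=5 picked index 5: u0 ∈ [-12/203, 37/203)
j=6 picked index 6: u0 ∈ [8/203, 1/7)
intersection: [17/203, 26/203)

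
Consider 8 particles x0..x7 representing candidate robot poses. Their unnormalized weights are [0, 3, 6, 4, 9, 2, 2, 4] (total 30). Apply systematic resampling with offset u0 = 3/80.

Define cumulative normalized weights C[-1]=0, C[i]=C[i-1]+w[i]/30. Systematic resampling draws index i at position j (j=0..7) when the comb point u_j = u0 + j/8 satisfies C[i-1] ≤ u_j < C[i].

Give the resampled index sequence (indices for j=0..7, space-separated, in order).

1 2 2 3 4 4 5 7

C = [0, 1/10, 3/10, 13/30, 11/15, 4/5, 13/15, 1]
j=0: u_0=3/80 ∈ [0, 1/10) → index 1
j=1: u_1=13/80 ∈ [1/10, 3/10) → index 2
j=2: u_2=23/80 ∈ [1/10, 3/10) → index 2
j=3: u_3=33/80 ∈ [3/10, 13/30) → index 3
j=4: u_4=43/80 ∈ [13/30, 11/15) → index 4
j=5: u_5=53/80 ∈ [13/30, 11/15) → index 4
j=6: u_6=63/80 ∈ [11/15, 4/5) → index 5
j=7: u_7=73/80 ∈ [13/15, 1) → index 7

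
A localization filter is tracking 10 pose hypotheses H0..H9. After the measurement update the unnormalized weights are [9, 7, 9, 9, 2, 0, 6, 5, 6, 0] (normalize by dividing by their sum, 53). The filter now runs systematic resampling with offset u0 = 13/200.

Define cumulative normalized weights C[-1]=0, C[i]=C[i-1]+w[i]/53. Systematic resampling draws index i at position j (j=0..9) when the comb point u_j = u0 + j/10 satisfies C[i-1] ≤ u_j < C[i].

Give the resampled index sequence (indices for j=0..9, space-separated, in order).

C = [9/53, 16/53, 25/53, 34/53, 36/53, 36/53, 42/53, 47/53, 1, 1]
j=0: u_0=13/200 ∈ [0, 9/53) → index 0
j=1: u_1=33/200 ∈ [0, 9/53) → index 0
j=2: u_2=53/200 ∈ [9/53, 16/53) → index 1
j=3: u_3=73/200 ∈ [16/53, 25/53) → index 2
j=4: u_4=93/200 ∈ [16/53, 25/53) → index 2
j=5: u_5=113/200 ∈ [25/53, 34/53) → index 3
j=6: u_6=133/200 ∈ [34/53, 36/53) → index 4
j=7: u_7=153/200 ∈ [36/53, 42/53) → index 6
j=8: u_8=173/200 ∈ [42/53, 47/53) → index 7
j=9: u_9=193/200 ∈ [47/53, 1) → index 8

0 0 1 2 2 3 4 6 7 8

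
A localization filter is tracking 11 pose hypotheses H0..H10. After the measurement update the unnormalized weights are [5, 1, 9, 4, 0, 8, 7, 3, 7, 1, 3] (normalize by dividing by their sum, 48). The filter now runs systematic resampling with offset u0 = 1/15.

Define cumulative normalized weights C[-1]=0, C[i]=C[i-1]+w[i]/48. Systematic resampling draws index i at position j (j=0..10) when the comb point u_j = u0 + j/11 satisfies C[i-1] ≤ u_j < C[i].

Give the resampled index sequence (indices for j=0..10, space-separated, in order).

0 2 2 3 5 5 6 6 8 8 10

C = [5/48, 1/8, 5/16, 19/48, 19/48, 9/16, 17/24, 37/48, 11/12, 15/16, 1]
j=0: u_0=1/15 ∈ [0, 5/48) → index 0
j=1: u_1=26/165 ∈ [1/8, 5/16) → index 2
j=2: u_2=41/165 ∈ [1/8, 5/16) → index 2
j=3: u_3=56/165 ∈ [5/16, 19/48) → index 3
j=4: u_4=71/165 ∈ [19/48, 9/16) → index 5
j=5: u_5=86/165 ∈ [19/48, 9/16) → index 5
j=6: u_6=101/165 ∈ [9/16, 17/24) → index 6
j=7: u_7=116/165 ∈ [9/16, 17/24) → index 6
j=8: u_8=131/165 ∈ [37/48, 11/12) → index 8
j=9: u_9=146/165 ∈ [37/48, 11/12) → index 8
j=10: u_10=161/165 ∈ [15/16, 1) → index 10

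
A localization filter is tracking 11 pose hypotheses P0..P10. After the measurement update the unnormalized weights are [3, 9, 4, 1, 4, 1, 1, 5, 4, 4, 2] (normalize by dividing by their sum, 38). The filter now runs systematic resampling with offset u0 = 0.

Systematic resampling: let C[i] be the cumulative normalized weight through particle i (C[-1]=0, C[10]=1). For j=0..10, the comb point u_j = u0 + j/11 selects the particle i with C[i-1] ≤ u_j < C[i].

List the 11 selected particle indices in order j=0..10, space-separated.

0 1 1 1 2 4 4 7 7 8 9

C = [3/38, 6/19, 8/19, 17/38, 21/38, 11/19, 23/38, 14/19, 16/19, 18/19, 1]
j=0: u_0=0 ∈ [0, 3/38) → index 0
j=1: u_1=1/11 ∈ [3/38, 6/19) → index 1
j=2: u_2=2/11 ∈ [3/38, 6/19) → index 1
j=3: u_3=3/11 ∈ [3/38, 6/19) → index 1
j=4: u_4=4/11 ∈ [6/19, 8/19) → index 2
j=5: u_5=5/11 ∈ [17/38, 21/38) → index 4
j=6: u_6=6/11 ∈ [17/38, 21/38) → index 4
j=7: u_7=7/11 ∈ [23/38, 14/19) → index 7
j=8: u_8=8/11 ∈ [23/38, 14/19) → index 7
j=9: u_9=9/11 ∈ [14/19, 16/19) → index 8
j=10: u_10=10/11 ∈ [16/19, 18/19) → index 9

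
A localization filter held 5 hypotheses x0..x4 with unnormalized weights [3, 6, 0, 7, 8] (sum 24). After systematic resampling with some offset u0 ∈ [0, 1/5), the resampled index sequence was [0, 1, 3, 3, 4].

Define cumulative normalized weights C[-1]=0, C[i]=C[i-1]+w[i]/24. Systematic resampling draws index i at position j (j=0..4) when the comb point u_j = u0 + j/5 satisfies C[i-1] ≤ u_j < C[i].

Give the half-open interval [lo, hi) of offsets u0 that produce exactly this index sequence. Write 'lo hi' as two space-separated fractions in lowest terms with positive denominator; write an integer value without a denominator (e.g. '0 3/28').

C = [1/8, 3/8, 3/8, 2/3, 1]
j=0 picked index 0: u0 ∈ [0, 1/8)
j=1 picked index 1: u0 ∈ [-3/40, 7/40)
j=2 picked index 3: u0 ∈ [-1/40, 4/15)
j=3 picked index 3: u0 ∈ [-9/40, 1/15)
j=4 picked index 4: u0 ∈ [-2/15, 1/5)
intersection: [0, 1/15)

0 1/15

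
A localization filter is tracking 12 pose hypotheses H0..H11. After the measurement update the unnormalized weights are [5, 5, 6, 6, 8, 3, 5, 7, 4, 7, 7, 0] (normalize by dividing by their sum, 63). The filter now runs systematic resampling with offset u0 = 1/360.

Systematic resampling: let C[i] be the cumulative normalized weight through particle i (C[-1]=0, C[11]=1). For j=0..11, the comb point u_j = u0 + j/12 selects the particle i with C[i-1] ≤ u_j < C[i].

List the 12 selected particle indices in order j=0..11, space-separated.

C = [5/63, 10/63, 16/63, 22/63, 10/21, 11/21, 38/63, 5/7, 7/9, 8/9, 1, 1]
j=0: u_0=1/360 ∈ [0, 5/63) → index 0
j=1: u_1=31/360 ∈ [5/63, 10/63) → index 1
j=2: u_2=61/360 ∈ [10/63, 16/63) → index 2
j=3: u_3=91/360 ∈ [10/63, 16/63) → index 2
j=4: u_4=121/360 ∈ [16/63, 22/63) → index 3
j=5: u_5=151/360 ∈ [22/63, 10/21) → index 4
j=6: u_6=181/360 ∈ [10/21, 11/21) → index 5
j=7: u_7=211/360 ∈ [11/21, 38/63) → index 6
j=8: u_8=241/360 ∈ [38/63, 5/7) → index 7
j=9: u_9=271/360 ∈ [5/7, 7/9) → index 8
j=10: u_10=301/360 ∈ [7/9, 8/9) → index 9
j=11: u_11=331/360 ∈ [8/9, 1) → index 10

0 1 2 2 3 4 5 6 7 8 9 10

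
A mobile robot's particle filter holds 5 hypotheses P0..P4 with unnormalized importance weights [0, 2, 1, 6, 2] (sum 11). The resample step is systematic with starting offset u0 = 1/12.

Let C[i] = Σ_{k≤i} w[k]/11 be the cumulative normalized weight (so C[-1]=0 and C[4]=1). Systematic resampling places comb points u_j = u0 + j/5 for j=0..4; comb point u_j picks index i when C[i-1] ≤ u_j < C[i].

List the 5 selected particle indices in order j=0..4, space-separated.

C = [0, 2/11, 3/11, 9/11, 1]
j=0: u_0=1/12 ∈ [0, 2/11) → index 1
j=1: u_1=17/60 ∈ [3/11, 9/11) → index 3
j=2: u_2=29/60 ∈ [3/11, 9/11) → index 3
j=3: u_3=41/60 ∈ [3/11, 9/11) → index 3
j=4: u_4=53/60 ∈ [9/11, 1) → index 4

1 3 3 3 4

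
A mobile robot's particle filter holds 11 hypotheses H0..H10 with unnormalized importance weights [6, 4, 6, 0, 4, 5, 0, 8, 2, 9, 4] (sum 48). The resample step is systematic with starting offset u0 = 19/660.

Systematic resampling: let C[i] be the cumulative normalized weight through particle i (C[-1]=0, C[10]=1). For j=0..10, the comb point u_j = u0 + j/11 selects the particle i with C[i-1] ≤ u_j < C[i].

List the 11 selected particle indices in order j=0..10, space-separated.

C = [1/8, 5/24, 1/3, 1/3, 5/12, 25/48, 25/48, 11/16, 35/48, 11/12, 1]
j=0: u_0=19/660 ∈ [0, 1/8) → index 0
j=1: u_1=79/660 ∈ [0, 1/8) → index 0
j=2: u_2=139/660 ∈ [5/24, 1/3) → index 2
j=3: u_3=199/660 ∈ [5/24, 1/3) → index 2
j=4: u_4=259/660 ∈ [1/3, 5/12) → index 4
j=5: u_5=29/60 ∈ [5/12, 25/48) → index 5
j=6: u_6=379/660 ∈ [25/48, 11/16) → index 7
j=7: u_7=439/660 ∈ [25/48, 11/16) → index 7
j=8: u_8=499/660 ∈ [35/48, 11/12) → index 9
j=9: u_9=559/660 ∈ [35/48, 11/12) → index 9
j=10: u_10=619/660 ∈ [11/12, 1) → index 10

0 0 2 2 4 5 7 7 9 9 10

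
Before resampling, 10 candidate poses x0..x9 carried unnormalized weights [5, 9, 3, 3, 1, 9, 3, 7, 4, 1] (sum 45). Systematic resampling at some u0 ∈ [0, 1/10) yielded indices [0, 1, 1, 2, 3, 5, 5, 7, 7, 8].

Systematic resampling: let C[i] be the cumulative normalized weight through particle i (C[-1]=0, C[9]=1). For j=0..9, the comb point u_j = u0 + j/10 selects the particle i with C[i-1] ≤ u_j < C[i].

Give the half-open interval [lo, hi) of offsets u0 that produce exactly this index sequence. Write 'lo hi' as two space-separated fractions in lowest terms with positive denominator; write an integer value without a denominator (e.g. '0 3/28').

1/30 2/45

C = [1/9, 14/45, 17/45, 4/9, 7/15, 2/3, 11/15, 8/9, 44/45, 1]
j=0 picked index 0: u0 ∈ [0, 1/9)
j=1 picked index 1: u0 ∈ [1/90, 19/90)
j=2 picked index 1: u0 ∈ [-4/45, 1/9)
j=3 picked index 2: u0 ∈ [1/90, 7/90)
j=4 picked index 3: u0 ∈ [-1/45, 2/45)
j=5 picked index 5: u0 ∈ [-1/30, 1/6)
j=6 picked index 5: u0 ∈ [-2/15, 1/15)
j=7 picked index 7: u0 ∈ [1/30, 17/90)
j=8 picked index 7: u0 ∈ [-1/15, 4/45)
j=9 picked index 8: u0 ∈ [-1/90, 7/90)
intersection: [1/30, 2/45)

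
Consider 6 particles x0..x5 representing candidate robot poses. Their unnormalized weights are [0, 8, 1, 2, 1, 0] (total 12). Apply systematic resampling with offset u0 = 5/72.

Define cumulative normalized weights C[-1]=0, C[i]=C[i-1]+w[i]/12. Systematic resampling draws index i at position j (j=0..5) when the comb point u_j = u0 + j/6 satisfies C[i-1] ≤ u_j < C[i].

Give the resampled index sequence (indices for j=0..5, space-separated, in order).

C = [0, 2/3, 3/4, 11/12, 1, 1]
j=0: u_0=5/72 ∈ [0, 2/3) → index 1
j=1: u_1=17/72 ∈ [0, 2/3) → index 1
j=2: u_2=29/72 ∈ [0, 2/3) → index 1
j=3: u_3=41/72 ∈ [0, 2/3) → index 1
j=4: u_4=53/72 ∈ [2/3, 3/4) → index 2
j=5: u_5=65/72 ∈ [3/4, 11/12) → index 3

1 1 1 1 2 3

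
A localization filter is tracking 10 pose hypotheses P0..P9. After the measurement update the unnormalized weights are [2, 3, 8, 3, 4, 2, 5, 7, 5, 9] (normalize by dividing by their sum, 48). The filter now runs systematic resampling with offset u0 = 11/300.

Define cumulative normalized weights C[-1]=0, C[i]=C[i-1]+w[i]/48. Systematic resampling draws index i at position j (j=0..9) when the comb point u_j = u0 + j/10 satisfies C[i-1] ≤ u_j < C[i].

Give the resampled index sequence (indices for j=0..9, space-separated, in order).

0 2 2 4 5 6 7 8 9 9

C = [1/24, 5/48, 13/48, 1/3, 5/12, 11/24, 9/16, 17/24, 13/16, 1]
j=0: u_0=11/300 ∈ [0, 1/24) → index 0
j=1: u_1=41/300 ∈ [5/48, 13/48) → index 2
j=2: u_2=71/300 ∈ [5/48, 13/48) → index 2
j=3: u_3=101/300 ∈ [1/3, 5/12) → index 4
j=4: u_4=131/300 ∈ [5/12, 11/24) → index 5
j=5: u_5=161/300 ∈ [11/24, 9/16) → index 6
j=6: u_6=191/300 ∈ [9/16, 17/24) → index 7
j=7: u_7=221/300 ∈ [17/24, 13/16) → index 8
j=8: u_8=251/300 ∈ [13/16, 1) → index 9
j=9: u_9=281/300 ∈ [13/16, 1) → index 9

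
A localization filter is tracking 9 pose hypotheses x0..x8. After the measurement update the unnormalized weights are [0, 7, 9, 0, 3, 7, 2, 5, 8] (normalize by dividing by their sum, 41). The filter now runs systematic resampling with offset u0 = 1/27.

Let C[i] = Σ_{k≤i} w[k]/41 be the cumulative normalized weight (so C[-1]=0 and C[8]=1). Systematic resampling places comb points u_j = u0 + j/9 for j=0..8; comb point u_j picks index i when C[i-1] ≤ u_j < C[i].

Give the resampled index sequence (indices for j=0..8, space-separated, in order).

C = [0, 7/41, 16/41, 16/41, 19/41, 26/41, 28/41, 33/41, 1]
j=0: u_0=1/27 ∈ [0, 7/41) → index 1
j=1: u_1=4/27 ∈ [0, 7/41) → index 1
j=2: u_2=7/27 ∈ [7/41, 16/41) → index 2
j=3: u_3=10/27 ∈ [7/41, 16/41) → index 2
j=4: u_4=13/27 ∈ [19/41, 26/41) → index 5
j=5: u_5=16/27 ∈ [19/41, 26/41) → index 5
j=6: u_6=19/27 ∈ [28/41, 33/41) → index 7
j=7: u_7=22/27 ∈ [33/41, 1) → index 8
j=8: u_8=25/27 ∈ [33/41, 1) → index 8

1 1 2 2 5 5 7 8 8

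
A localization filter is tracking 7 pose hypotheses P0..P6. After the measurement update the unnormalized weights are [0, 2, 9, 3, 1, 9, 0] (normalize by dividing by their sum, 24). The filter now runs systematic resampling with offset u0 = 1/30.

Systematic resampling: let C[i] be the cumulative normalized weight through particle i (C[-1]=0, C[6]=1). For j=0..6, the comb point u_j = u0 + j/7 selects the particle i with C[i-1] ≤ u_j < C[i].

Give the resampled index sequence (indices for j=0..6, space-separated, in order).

C = [0, 1/12, 11/24, 7/12, 5/8, 1, 1]
j=0: u_0=1/30 ∈ [0, 1/12) → index 1
j=1: u_1=37/210 ∈ [1/12, 11/24) → index 2
j=2: u_2=67/210 ∈ [1/12, 11/24) → index 2
j=3: u_3=97/210 ∈ [11/24, 7/12) → index 3
j=4: u_4=127/210 ∈ [7/12, 5/8) → index 4
j=5: u_5=157/210 ∈ [5/8, 1) → index 5
j=6: u_6=187/210 ∈ [5/8, 1) → index 5

1 2 2 3 4 5 5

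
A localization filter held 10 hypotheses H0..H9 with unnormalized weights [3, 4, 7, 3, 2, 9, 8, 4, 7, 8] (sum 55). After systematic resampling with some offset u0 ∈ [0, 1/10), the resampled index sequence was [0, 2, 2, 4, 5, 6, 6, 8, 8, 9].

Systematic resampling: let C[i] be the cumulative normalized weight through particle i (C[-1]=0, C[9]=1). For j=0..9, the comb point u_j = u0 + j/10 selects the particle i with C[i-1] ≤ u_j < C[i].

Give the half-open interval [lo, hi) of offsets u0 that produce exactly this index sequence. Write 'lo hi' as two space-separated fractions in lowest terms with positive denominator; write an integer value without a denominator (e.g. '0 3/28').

C = [3/55, 7/55, 14/55, 17/55, 19/55, 28/55, 36/55, 8/11, 47/55, 1]
j=0 picked index 0: u0 ∈ [0, 3/55)
j=1 picked index 2: u0 ∈ [3/110, 17/110)
j=2 picked index 2: u0 ∈ [-4/55, 3/55)
j=3 picked index 4: u0 ∈ [1/110, 1/22)
j=4 picked index 5: u0 ∈ [-3/55, 6/55)
j=5 picked index 6: u0 ∈ [1/110, 17/110)
j=6 picked index 6: u0 ∈ [-1/11, 3/55)
j=7 picked index 8: u0 ∈ [3/110, 17/110)
j=8 picked index 8: u0 ∈ [-4/55, 3/55)
j=9 picked index 9: u0 ∈ [-1/22, 1/10)
intersection: [3/110, 1/22)

3/110 1/22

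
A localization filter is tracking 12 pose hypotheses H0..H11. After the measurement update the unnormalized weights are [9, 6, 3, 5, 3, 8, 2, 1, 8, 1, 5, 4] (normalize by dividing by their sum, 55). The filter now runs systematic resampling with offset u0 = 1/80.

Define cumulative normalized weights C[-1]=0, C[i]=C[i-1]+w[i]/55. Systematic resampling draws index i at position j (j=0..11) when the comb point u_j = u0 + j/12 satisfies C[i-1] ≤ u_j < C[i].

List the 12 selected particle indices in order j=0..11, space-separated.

C = [9/55, 3/11, 18/55, 23/55, 26/55, 34/55, 36/55, 37/55, 9/11, 46/55, 51/55, 1]
j=0: u_0=1/80 ∈ [0, 9/55) → index 0
j=1: u_1=23/240 ∈ [0, 9/55) → index 0
j=2: u_2=43/240 ∈ [9/55, 3/11) → index 1
j=3: u_3=21/80 ∈ [9/55, 3/11) → index 1
j=4: u_4=83/240 ∈ [18/55, 23/55) → index 3
j=5: u_5=103/240 ∈ [23/55, 26/55) → index 4
j=6: u_6=41/80 ∈ [26/55, 34/55) → index 5
j=7: u_7=143/240 ∈ [26/55, 34/55) → index 5
j=8: u_8=163/240 ∈ [37/55, 9/11) → index 8
j=9: u_9=61/80 ∈ [37/55, 9/11) → index 8
j=10: u_10=203/240 ∈ [46/55, 51/55) → index 10
j=11: u_11=223/240 ∈ [51/55, 1) → index 11

0 0 1 1 3 4 5 5 8 8 10 11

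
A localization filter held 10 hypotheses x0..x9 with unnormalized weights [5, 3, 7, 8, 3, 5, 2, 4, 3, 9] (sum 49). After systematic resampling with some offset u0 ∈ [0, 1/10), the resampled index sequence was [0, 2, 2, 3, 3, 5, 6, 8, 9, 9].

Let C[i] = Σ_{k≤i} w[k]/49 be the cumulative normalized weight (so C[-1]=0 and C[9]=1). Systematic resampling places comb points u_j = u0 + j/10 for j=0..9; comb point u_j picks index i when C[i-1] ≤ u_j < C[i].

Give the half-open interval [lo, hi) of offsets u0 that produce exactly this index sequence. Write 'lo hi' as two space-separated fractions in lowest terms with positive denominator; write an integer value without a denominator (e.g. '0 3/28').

31/490 17/245

C = [5/49, 8/49, 15/49, 23/49, 26/49, 31/49, 33/49, 37/49, 40/49, 1]
j=0 picked index 0: u0 ∈ [0, 5/49)
j=1 picked index 2: u0 ∈ [31/490, 101/490)
j=2 picked index 2: u0 ∈ [-9/245, 26/245)
j=3 picked index 3: u0 ∈ [3/490, 83/490)
j=4 picked index 3: u0 ∈ [-23/245, 17/245)
j=5 picked index 5: u0 ∈ [3/98, 13/98)
j=6 picked index 6: u0 ∈ [8/245, 18/245)
j=7 picked index 8: u0 ∈ [27/490, 57/490)
j=8 picked index 9: u0 ∈ [4/245, 1/5)
j=9 picked index 9: u0 ∈ [-41/490, 1/10)
intersection: [31/490, 17/245)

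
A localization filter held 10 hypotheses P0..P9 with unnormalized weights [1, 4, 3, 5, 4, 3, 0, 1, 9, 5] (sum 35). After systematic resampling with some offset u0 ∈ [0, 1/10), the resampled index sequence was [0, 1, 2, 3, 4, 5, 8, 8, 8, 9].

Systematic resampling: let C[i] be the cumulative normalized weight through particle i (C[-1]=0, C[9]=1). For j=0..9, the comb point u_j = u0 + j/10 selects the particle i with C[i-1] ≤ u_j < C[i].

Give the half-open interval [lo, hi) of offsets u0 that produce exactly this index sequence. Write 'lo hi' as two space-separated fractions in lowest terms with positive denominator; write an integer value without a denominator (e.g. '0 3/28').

0 1/35

C = [1/35, 1/7, 8/35, 13/35, 17/35, 4/7, 4/7, 3/5, 6/7, 1]
j=0 picked index 0: u0 ∈ [0, 1/35)
j=1 picked index 1: u0 ∈ [-1/14, 3/70)
j=2 picked index 2: u0 ∈ [-2/35, 1/35)
j=3 picked index 3: u0 ∈ [-1/14, 1/14)
j=4 picked index 4: u0 ∈ [-1/35, 3/35)
j=5 picked index 5: u0 ∈ [-1/70, 1/14)
j=6 picked index 8: u0 ∈ [0, 9/35)
j=7 picked index 8: u0 ∈ [-1/10, 11/70)
j=8 picked index 8: u0 ∈ [-1/5, 2/35)
j=9 picked index 9: u0 ∈ [-3/70, 1/10)
intersection: [0, 1/35)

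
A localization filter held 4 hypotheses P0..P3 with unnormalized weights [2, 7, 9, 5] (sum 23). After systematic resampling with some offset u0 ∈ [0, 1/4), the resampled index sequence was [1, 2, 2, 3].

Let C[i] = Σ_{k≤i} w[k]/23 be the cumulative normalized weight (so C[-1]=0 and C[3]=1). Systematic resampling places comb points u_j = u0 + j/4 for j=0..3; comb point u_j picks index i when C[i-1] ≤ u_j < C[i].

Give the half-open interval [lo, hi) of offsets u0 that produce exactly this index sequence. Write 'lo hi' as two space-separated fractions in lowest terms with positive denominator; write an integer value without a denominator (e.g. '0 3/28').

13/92 1/4

C = [2/23, 9/23, 18/23, 1]
j=0 picked index 1: u0 ∈ [2/23, 9/23)
j=1 picked index 2: u0 ∈ [13/92, 49/92)
j=2 picked index 2: u0 ∈ [-5/46, 13/46)
j=3 picked index 3: u0 ∈ [3/92, 1/4)
intersection: [13/92, 1/4)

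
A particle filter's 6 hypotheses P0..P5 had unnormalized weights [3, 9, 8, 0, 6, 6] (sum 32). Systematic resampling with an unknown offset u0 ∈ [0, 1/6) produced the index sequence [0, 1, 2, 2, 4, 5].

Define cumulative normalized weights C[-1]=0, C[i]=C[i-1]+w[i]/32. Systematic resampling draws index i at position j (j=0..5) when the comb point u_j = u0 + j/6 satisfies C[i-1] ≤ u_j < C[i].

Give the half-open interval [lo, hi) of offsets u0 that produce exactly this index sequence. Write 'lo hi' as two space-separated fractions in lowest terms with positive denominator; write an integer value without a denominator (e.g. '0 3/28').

1/24 3/32

C = [3/32, 3/8, 5/8, 5/8, 13/16, 1]
j=0 picked index 0: u0 ∈ [0, 3/32)
j=1 picked index 1: u0 ∈ [-7/96, 5/24)
j=2 picked index 2: u0 ∈ [1/24, 7/24)
j=3 picked index 2: u0 ∈ [-1/8, 1/8)
j=4 picked index 4: u0 ∈ [-1/24, 7/48)
j=5 picked index 5: u0 ∈ [-1/48, 1/6)
intersection: [1/24, 3/32)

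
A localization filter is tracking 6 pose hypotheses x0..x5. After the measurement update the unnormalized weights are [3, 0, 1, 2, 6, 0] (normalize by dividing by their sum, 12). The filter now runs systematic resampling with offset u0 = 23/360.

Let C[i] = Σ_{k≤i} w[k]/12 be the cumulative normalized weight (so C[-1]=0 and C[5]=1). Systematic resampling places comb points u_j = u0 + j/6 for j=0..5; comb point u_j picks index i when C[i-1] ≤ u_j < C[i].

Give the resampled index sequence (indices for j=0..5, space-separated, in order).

C = [1/4, 1/4, 1/3, 1/2, 1, 1]
j=0: u_0=23/360 ∈ [0, 1/4) → index 0
j=1: u_1=83/360 ∈ [0, 1/4) → index 0
j=2: u_2=143/360 ∈ [1/3, 1/2) → index 3
j=3: u_3=203/360 ∈ [1/2, 1) → index 4
j=4: u_4=263/360 ∈ [1/2, 1) → index 4
j=5: u_5=323/360 ∈ [1/2, 1) → index 4

0 0 3 4 4 4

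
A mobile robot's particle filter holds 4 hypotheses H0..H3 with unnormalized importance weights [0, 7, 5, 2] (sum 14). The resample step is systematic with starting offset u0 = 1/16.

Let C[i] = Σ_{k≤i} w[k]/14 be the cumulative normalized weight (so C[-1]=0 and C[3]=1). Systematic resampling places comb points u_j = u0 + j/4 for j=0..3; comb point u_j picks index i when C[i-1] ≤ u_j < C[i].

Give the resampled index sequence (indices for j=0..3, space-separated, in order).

C = [0, 1/2, 6/7, 1]
j=0: u_0=1/16 ∈ [0, 1/2) → index 1
j=1: u_1=5/16 ∈ [0, 1/2) → index 1
j=2: u_2=9/16 ∈ [1/2, 6/7) → index 2
j=3: u_3=13/16 ∈ [1/2, 6/7) → index 2

1 1 2 2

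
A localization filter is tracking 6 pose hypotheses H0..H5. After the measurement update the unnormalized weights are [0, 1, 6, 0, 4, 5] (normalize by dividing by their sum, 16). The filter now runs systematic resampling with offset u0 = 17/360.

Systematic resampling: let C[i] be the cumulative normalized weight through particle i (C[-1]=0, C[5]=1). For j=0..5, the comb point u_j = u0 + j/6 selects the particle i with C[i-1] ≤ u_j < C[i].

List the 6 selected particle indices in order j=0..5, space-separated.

1 2 2 4 5 5

C = [0, 1/16, 7/16, 7/16, 11/16, 1]
j=0: u_0=17/360 ∈ [0, 1/16) → index 1
j=1: u_1=77/360 ∈ [1/16, 7/16) → index 2
j=2: u_2=137/360 ∈ [1/16, 7/16) → index 2
j=3: u_3=197/360 ∈ [7/16, 11/16) → index 4
j=4: u_4=257/360 ∈ [11/16, 1) → index 5
j=5: u_5=317/360 ∈ [11/16, 1) → index 5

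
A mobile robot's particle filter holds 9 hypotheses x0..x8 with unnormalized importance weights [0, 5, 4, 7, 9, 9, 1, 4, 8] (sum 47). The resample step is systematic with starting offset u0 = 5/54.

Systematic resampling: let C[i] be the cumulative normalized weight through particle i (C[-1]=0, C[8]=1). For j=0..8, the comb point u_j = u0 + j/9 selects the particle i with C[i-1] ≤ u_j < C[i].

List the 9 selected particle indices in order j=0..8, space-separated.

C = [0, 5/47, 9/47, 16/47, 25/47, 34/47, 35/47, 39/47, 1]
j=0: u_0=5/54 ∈ [0, 5/47) → index 1
j=1: u_1=11/54 ∈ [9/47, 16/47) → index 3
j=2: u_2=17/54 ∈ [9/47, 16/47) → index 3
j=3: u_3=23/54 ∈ [16/47, 25/47) → index 4
j=4: u_4=29/54 ∈ [25/47, 34/47) → index 5
j=5: u_5=35/54 ∈ [25/47, 34/47) → index 5
j=6: u_6=41/54 ∈ [35/47, 39/47) → index 7
j=7: u_7=47/54 ∈ [39/47, 1) → index 8
j=8: u_8=53/54 ∈ [39/47, 1) → index 8

1 3 3 4 5 5 7 8 8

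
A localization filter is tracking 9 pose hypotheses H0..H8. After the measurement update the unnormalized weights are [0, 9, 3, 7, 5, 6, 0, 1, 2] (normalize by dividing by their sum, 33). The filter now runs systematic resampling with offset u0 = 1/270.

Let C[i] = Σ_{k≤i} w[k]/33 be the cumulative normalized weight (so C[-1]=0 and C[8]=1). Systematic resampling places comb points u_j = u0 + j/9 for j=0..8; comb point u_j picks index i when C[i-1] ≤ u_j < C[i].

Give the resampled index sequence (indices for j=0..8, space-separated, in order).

1 1 1 2 3 3 4 5 5

C = [0, 3/11, 4/11, 19/33, 8/11, 10/11, 10/11, 31/33, 1]
j=0: u_0=1/270 ∈ [0, 3/11) → index 1
j=1: u_1=31/270 ∈ [0, 3/11) → index 1
j=2: u_2=61/270 ∈ [0, 3/11) → index 1
j=3: u_3=91/270 ∈ [3/11, 4/11) → index 2
j=4: u_4=121/270 ∈ [4/11, 19/33) → index 3
j=5: u_5=151/270 ∈ [4/11, 19/33) → index 3
j=6: u_6=181/270 ∈ [19/33, 8/11) → index 4
j=7: u_7=211/270 ∈ [8/11, 10/11) → index 5
j=8: u_8=241/270 ∈ [8/11, 10/11) → index 5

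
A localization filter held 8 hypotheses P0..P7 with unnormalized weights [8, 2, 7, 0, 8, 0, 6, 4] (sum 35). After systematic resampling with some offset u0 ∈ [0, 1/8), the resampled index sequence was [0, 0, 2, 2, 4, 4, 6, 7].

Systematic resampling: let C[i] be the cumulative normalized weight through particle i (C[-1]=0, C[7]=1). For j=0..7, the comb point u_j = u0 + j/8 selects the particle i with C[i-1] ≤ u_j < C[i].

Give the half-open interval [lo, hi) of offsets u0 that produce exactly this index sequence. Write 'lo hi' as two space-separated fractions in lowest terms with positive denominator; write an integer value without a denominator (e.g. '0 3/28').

C = [8/35, 2/7, 17/35, 17/35, 5/7, 5/7, 31/35, 1]
j=0 picked index 0: u0 ∈ [0, 8/35)
j=1 picked index 0: u0 ∈ [-1/8, 29/280)
j=2 picked index 2: u0 ∈ [1/28, 33/140)
j=3 picked index 2: u0 ∈ [-5/56, 31/280)
j=4 picked index 4: u0 ∈ [-1/70, 3/14)
j=5 picked index 4: u0 ∈ [-39/280, 5/56)
j=6 picked index 6: u0 ∈ [-1/28, 19/140)
j=7 picked index 7: u0 ∈ [3/280, 1/8)
intersection: [1/28, 5/56)

1/28 5/56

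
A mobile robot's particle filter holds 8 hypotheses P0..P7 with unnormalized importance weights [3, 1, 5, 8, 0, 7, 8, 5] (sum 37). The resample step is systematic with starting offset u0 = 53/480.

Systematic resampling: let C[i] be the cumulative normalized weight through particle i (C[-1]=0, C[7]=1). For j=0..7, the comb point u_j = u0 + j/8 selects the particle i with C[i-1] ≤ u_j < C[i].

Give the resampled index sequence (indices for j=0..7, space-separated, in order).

2 2 3 5 5 6 6 7

C = [3/37, 4/37, 9/37, 17/37, 17/37, 24/37, 32/37, 1]
j=0: u_0=53/480 ∈ [4/37, 9/37) → index 2
j=1: u_1=113/480 ∈ [4/37, 9/37) → index 2
j=2: u_2=173/480 ∈ [9/37, 17/37) → index 3
j=3: u_3=233/480 ∈ [17/37, 24/37) → index 5
j=4: u_4=293/480 ∈ [17/37, 24/37) → index 5
j=5: u_5=353/480 ∈ [24/37, 32/37) → index 6
j=6: u_6=413/480 ∈ [24/37, 32/37) → index 6
j=7: u_7=473/480 ∈ [32/37, 1) → index 7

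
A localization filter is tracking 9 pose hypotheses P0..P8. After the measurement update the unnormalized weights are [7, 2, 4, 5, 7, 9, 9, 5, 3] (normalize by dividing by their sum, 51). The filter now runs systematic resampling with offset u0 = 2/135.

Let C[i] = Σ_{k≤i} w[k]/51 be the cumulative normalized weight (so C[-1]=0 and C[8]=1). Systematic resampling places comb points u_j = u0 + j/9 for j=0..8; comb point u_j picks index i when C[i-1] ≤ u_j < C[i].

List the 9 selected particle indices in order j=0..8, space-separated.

C = [7/51, 3/17, 13/51, 6/17, 25/51, 2/3, 43/51, 16/17, 1]
j=0: u_0=2/135 ∈ [0, 7/51) → index 0
j=1: u_1=17/135 ∈ [0, 7/51) → index 0
j=2: u_2=32/135 ∈ [3/17, 13/51) → index 2
j=3: u_3=47/135 ∈ [13/51, 6/17) → index 3
j=4: u_4=62/135 ∈ [6/17, 25/51) → index 4
j=5: u_5=77/135 ∈ [25/51, 2/3) → index 5
j=6: u_6=92/135 ∈ [2/3, 43/51) → index 6
j=7: u_7=107/135 ∈ [2/3, 43/51) → index 6
j=8: u_8=122/135 ∈ [43/51, 16/17) → index 7

0 0 2 3 4 5 6 6 7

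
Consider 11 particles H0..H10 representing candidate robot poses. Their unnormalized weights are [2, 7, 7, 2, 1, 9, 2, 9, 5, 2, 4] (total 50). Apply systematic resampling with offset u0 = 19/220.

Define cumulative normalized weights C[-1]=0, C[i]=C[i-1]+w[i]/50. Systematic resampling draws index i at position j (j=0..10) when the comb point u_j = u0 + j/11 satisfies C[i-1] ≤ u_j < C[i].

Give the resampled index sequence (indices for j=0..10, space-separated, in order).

C = [1/25, 9/50, 8/25, 9/25, 19/50, 14/25, 3/5, 39/50, 22/25, 23/25, 1]
j=0: u_0=19/220 ∈ [1/25, 9/50) → index 1
j=1: u_1=39/220 ∈ [1/25, 9/50) → index 1
j=2: u_2=59/220 ∈ [9/50, 8/25) → index 2
j=3: u_3=79/220 ∈ [8/25, 9/25) → index 3
j=4: u_4=9/20 ∈ [19/50, 14/25) → index 5
j=5: u_5=119/220 ∈ [19/50, 14/25) → index 5
j=6: u_6=139/220 ∈ [3/5, 39/50) → index 7
j=7: u_7=159/220 ∈ [3/5, 39/50) → index 7
j=8: u_8=179/220 ∈ [39/50, 22/25) → index 8
j=9: u_9=199/220 ∈ [22/25, 23/25) → index 9
j=10: u_10=219/220 ∈ [23/25, 1) → index 10

1 1 2 3 5 5 7 7 8 9 10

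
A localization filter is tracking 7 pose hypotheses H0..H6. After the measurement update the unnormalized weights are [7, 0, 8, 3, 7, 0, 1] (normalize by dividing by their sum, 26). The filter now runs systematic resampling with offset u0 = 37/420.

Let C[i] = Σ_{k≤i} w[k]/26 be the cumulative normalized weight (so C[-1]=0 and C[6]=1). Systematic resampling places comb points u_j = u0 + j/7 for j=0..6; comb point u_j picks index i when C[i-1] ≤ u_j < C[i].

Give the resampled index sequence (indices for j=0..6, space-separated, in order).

C = [7/26, 7/26, 15/26, 9/13, 25/26, 25/26, 1]
j=0: u_0=37/420 ∈ [0, 7/26) → index 0
j=1: u_1=97/420 ∈ [0, 7/26) → index 0
j=2: u_2=157/420 ∈ [7/26, 15/26) → index 2
j=3: u_3=31/60 ∈ [7/26, 15/26) → index 2
j=4: u_4=277/420 ∈ [15/26, 9/13) → index 3
j=5: u_5=337/420 ∈ [9/13, 25/26) → index 4
j=6: u_6=397/420 ∈ [9/13, 25/26) → index 4

0 0 2 2 3 4 4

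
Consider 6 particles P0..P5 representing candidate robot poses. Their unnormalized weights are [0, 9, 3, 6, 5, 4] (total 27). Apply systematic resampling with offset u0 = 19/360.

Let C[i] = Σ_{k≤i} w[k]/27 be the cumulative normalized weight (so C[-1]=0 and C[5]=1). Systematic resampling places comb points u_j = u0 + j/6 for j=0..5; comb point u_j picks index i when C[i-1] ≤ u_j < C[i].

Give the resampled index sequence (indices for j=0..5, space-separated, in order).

1 1 2 3 4 5

C = [0, 1/3, 4/9, 2/3, 23/27, 1]
j=0: u_0=19/360 ∈ [0, 1/3) → index 1
j=1: u_1=79/360 ∈ [0, 1/3) → index 1
j=2: u_2=139/360 ∈ [1/3, 4/9) → index 2
j=3: u_3=199/360 ∈ [4/9, 2/3) → index 3
j=4: u_4=259/360 ∈ [2/3, 23/27) → index 4
j=5: u_5=319/360 ∈ [23/27, 1) → index 5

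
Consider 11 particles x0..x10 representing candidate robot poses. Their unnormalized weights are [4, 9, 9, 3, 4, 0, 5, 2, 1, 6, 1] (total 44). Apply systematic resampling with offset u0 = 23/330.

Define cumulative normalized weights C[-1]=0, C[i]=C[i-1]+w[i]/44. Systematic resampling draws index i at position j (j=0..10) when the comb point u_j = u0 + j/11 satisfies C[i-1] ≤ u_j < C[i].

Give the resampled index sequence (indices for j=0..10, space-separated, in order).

0 1 1 2 2 3 4 6 7 9 10

C = [1/11, 13/44, 1/2, 25/44, 29/44, 29/44, 17/22, 9/11, 37/44, 43/44, 1]
j=0: u_0=23/330 ∈ [0, 1/11) → index 0
j=1: u_1=53/330 ∈ [1/11, 13/44) → index 1
j=2: u_2=83/330 ∈ [1/11, 13/44) → index 1
j=3: u_3=113/330 ∈ [13/44, 1/2) → index 2
j=4: u_4=13/30 ∈ [13/44, 1/2) → index 2
j=5: u_5=173/330 ∈ [1/2, 25/44) → index 3
j=6: u_6=203/330 ∈ [25/44, 29/44) → index 4
j=7: u_7=233/330 ∈ [29/44, 17/22) → index 6
j=8: u_8=263/330 ∈ [17/22, 9/11) → index 7
j=9: u_9=293/330 ∈ [37/44, 43/44) → index 9
j=10: u_10=323/330 ∈ [43/44, 1) → index 10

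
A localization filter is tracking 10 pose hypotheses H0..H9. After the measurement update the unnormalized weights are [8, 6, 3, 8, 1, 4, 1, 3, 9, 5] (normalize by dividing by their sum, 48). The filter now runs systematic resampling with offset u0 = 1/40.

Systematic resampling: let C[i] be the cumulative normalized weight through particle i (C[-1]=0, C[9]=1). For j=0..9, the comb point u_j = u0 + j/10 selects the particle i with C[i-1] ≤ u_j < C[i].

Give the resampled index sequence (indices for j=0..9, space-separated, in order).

0 0 1 2 3 4 6 8 8 9

C = [1/6, 7/24, 17/48, 25/48, 13/24, 5/8, 31/48, 17/24, 43/48, 1]
j=0: u_0=1/40 ∈ [0, 1/6) → index 0
j=1: u_1=1/8 ∈ [0, 1/6) → index 0
j=2: u_2=9/40 ∈ [1/6, 7/24) → index 1
j=3: u_3=13/40 ∈ [7/24, 17/48) → index 2
j=4: u_4=17/40 ∈ [17/48, 25/48) → index 3
j=5: u_5=21/40 ∈ [25/48, 13/24) → index 4
j=6: u_6=5/8 ∈ [5/8, 31/48) → index 6
j=7: u_7=29/40 ∈ [17/24, 43/48) → index 8
j=8: u_8=33/40 ∈ [17/24, 43/48) → index 8
j=9: u_9=37/40 ∈ [43/48, 1) → index 9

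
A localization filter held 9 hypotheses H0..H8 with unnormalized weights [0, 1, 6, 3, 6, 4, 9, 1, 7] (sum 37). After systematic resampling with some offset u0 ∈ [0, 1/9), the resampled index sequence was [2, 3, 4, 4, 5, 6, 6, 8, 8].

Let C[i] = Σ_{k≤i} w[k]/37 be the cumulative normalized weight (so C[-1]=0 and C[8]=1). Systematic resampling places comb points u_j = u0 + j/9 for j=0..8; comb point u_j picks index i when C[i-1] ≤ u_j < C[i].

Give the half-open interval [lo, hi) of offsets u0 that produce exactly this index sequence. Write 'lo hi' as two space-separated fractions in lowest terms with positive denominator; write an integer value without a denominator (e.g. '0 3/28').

C = [0, 1/37, 7/37, 10/37, 16/37, 20/37, 29/37, 30/37, 1]
j=0 picked index 2: u0 ∈ [1/37, 7/37)
j=1 picked index 3: u0 ∈ [26/333, 53/333)
j=2 picked index 4: u0 ∈ [16/333, 70/333)
j=3 picked index 4: u0 ∈ [-7/111, 11/111)
j=4 picked index 5: u0 ∈ [-4/333, 32/333)
j=5 picked index 6: u0 ∈ [-5/333, 76/333)
j=6 picked index 6: u0 ∈ [-14/111, 13/111)
j=7 picked index 8: u0 ∈ [11/333, 2/9)
j=8 picked index 8: u0 ∈ [-26/333, 1/9)
intersection: [26/333, 32/333)

26/333 32/333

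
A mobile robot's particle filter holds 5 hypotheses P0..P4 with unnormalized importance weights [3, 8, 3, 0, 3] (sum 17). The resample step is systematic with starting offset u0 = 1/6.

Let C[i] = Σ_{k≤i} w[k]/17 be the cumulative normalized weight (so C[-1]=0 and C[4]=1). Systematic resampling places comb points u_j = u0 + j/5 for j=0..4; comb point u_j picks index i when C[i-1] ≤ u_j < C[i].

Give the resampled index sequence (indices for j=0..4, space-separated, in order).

C = [3/17, 11/17, 14/17, 14/17, 1]
j=0: u_0=1/6 ∈ [0, 3/17) → index 0
j=1: u_1=11/30 ∈ [3/17, 11/17) → index 1
j=2: u_2=17/30 ∈ [3/17, 11/17) → index 1
j=3: u_3=23/30 ∈ [11/17, 14/17) → index 2
j=4: u_4=29/30 ∈ [14/17, 1) → index 4

0 1 1 2 4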